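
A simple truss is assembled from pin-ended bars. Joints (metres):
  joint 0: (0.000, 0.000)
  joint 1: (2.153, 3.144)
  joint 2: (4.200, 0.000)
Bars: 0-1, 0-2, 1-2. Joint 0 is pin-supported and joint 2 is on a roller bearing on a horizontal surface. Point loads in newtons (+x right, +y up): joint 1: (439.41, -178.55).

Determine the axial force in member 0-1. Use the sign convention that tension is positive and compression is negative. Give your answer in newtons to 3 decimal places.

293.193

N=3 nodes, M=3 members, R=3 reactions → 2N=6, M+R=6
member 0 (0-1): L=3.8105, (cx,cy)=(0.5650,0.8251)
member 1 (0-2): L=4.2000, (cx,cy)=(1.0000,0.0000)
member 2 (1-2): L=3.7517, (cx,cy)=(0.5456,-0.8380)
solve A·x = −loads:
  F[0-1] = +293.1926 N (tension)
  F[0-2] = +273.7523 N (tension)
  F[1-2] = -501.7222 N (compression)
  Rx@0 = -439.4100 N
  Ry@0 = -241.9079 N
  Ry@2 = +420.4579 N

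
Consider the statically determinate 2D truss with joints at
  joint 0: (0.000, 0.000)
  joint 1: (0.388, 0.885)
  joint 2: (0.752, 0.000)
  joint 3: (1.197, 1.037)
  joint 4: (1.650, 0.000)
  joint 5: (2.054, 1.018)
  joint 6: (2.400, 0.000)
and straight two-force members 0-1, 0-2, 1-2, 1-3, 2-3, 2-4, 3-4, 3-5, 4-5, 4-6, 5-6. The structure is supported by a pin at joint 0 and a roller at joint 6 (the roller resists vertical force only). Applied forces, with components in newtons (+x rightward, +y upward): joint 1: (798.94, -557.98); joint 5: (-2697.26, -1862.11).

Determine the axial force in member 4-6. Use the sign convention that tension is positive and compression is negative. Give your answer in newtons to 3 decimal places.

N=7 nodes, M=11 members, R=3 reactions → 2N=14, M+R=14
member 0 (0-1): L=0.9663, (cx,cy)=(0.4015,0.9158)
member 1 (0-2): L=0.7520, (cx,cy)=(1.0000,0.0000)
member 2 (1-2): L=0.9569, (cx,cy)=(0.3804,-0.9248)
member 3 (1-3): L=0.8232, (cx,cy)=(0.9828,0.1847)
member 4 (2-3): L=1.1284, (cx,cy)=(0.3943,0.9190)
member 5 (2-4): L=0.8980, (cx,cy)=(1.0000,0.0000)
member 6 (3-4): L=1.1316, (cx,cy)=(0.4003,-0.9164)
member 7 (3-5): L=0.8572, (cx,cy)=(0.9998,-0.0222)
member 8 (4-5): L=1.0952, (cx,cy)=(0.3689,0.9295)
member 9 (4-6): L=0.7500, (cx,cy)=(1.0000,0.0000)
member 10 (5-6): L=1.0752, (cx,cy)=(0.3218,-0.9468)
solve A·x = −loads:
  F[0-1] = -1731.4069 N (compression)
  F[0-2] = -1203.1178 N (compression)
  F[1-2] = +749.7729 N (tension)
  F[1-3] = -1810.4763 N (compression)
  F[2-3] = -754.5605 N (compression)
  F[2-4] = -620.3591 N (compression)
  F[3-4] = +1183.2126 N (tension)
  F[3-5] = -2551.1782 N (compression)
  F[4-5] = -1166.5359 N (compression)
  F[4-6] = +283.5922 N (tension)
  F[5-6] = -881.2611 N (compression)
  Rx@0 = +1898.3200 N
  Ry@0 = +1585.7061 N
  Ry@6 = +834.3839 N

283.592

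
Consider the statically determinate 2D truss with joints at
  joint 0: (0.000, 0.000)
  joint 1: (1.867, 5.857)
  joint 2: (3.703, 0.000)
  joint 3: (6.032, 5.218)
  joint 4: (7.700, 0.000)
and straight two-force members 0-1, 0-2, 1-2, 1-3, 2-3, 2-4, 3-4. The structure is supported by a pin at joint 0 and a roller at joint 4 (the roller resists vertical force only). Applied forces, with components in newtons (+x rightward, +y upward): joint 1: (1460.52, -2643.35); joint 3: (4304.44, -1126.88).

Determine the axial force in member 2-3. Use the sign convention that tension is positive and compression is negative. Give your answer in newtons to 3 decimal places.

4932.708

N=5 nodes, M=7 members, R=3 reactions → 2N=10, M+R=10
member 0 (0-1): L=6.1474, (cx,cy)=(0.3037,0.9528)
member 1 (0-2): L=3.7030, (cx,cy)=(1.0000,0.0000)
member 2 (1-2): L=6.1380, (cx,cy)=(0.2991,-0.9542)
member 3 (1-3): L=4.2137, (cx,cy)=(0.9884,-0.1516)
member 4 (2-3): L=5.7142, (cx,cy)=(0.4076,0.9132)
member 5 (2-4): L=3.9970, (cx,cy)=(1.0000,0.0000)
member 6 (3-4): L=5.4781, (cx,cy)=(0.3045,-0.9525)
solve A·x = −loads:
  F[0-1] = +1869.6821 N (tension)
  F[0-2] = +5197.1241 N (tension)
  F[1-2] = -4720.5172 N (compression)
  F[1-3] = +525.3887 N (tension)
  F[2-3] = +4932.7084 N (tension)
  F[2-4] = +1774.6390 N (tension)
  F[3-4] = -5828.3436 N (compression)
  Rx@0 = -5764.9600 N
  Ry@0 = -1781.3685 N
  Ry@4 = +5551.5985 N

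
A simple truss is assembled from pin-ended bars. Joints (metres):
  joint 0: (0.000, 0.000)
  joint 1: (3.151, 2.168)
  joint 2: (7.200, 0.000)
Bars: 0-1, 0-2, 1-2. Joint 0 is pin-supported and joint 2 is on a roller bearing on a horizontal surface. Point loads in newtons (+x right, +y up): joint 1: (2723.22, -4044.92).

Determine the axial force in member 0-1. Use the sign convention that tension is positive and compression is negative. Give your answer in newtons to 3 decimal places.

N=3 nodes, M=3 members, R=3 reactions → 2N=6, M+R=6
member 0 (0-1): L=3.8248, (cx,cy)=(0.8238,0.5668)
member 1 (0-2): L=7.2000, (cx,cy)=(1.0000,0.0000)
member 2 (1-2): L=4.5929, (cx,cy)=(0.8816,-0.4720)
solve A·x = −loads:
  F[0-1] = -2566.4098 N (compression)
  F[0-2] = +4837.5205 N (tension)
  F[1-2] = -5487.3283 N (compression)
  Rx@0 = -2723.2200 N
  Ry@0 = +1454.7139 N
  Ry@2 = +2590.2061 N

-2566.410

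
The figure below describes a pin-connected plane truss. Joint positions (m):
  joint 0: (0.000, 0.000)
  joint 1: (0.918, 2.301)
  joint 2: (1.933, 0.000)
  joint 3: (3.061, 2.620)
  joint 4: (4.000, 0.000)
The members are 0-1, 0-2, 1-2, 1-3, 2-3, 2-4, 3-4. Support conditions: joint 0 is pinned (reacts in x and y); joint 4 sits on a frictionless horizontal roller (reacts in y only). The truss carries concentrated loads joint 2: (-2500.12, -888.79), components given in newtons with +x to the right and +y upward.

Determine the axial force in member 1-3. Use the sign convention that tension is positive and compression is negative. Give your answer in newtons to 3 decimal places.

-366.045

N=5 nodes, M=7 members, R=3 reactions → 2N=10, M+R=10
member 0 (0-1): L=2.4774, (cx,cy)=(0.3706,0.9288)
member 1 (0-2): L=1.9330, (cx,cy)=(1.0000,0.0000)
member 2 (1-2): L=2.5149, (cx,cy)=(0.4036,-0.9149)
member 3 (1-3): L=2.1666, (cx,cy)=(0.9891,0.1472)
member 4 (2-3): L=2.8525, (cx,cy)=(0.3954,0.9185)
member 5 (2-4): L=2.0670, (cx,cy)=(1.0000,0.0000)
member 6 (3-4): L=2.7832, (cx,cy)=(0.3374,-0.9414)
solve A·x = −loads:
  F[0-1] = -494.4844 N (compression)
  F[0-2] = -2316.8861 N (compression)
  F[1-2] = +443.0762 N (tension)
  F[1-3] = -366.0448 N (compression)
  F[2-3] = +526.3004 N (tension)
  F[2-4] = +153.9343 N (tension)
  F[3-4] = -456.2594 N (compression)
  Rx@0 = +2500.1200 N
  Ry@0 = +459.2822 N
  Ry@4 = +429.5078 N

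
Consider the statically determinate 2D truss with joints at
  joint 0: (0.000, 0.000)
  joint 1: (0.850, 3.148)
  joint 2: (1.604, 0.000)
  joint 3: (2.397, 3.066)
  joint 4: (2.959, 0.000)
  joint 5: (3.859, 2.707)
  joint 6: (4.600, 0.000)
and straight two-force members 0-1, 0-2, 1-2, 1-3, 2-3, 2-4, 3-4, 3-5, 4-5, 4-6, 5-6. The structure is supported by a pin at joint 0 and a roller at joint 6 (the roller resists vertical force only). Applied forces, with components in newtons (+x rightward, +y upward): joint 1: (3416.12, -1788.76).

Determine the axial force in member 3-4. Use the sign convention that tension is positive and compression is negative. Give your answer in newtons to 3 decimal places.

-2339.464

N=7 nodes, M=11 members, R=3 reactions → 2N=14, M+R=14
member 0 (0-1): L=3.2607, (cx,cy)=(0.2607,0.9654)
member 1 (0-2): L=1.6040, (cx,cy)=(1.0000,0.0000)
member 2 (1-2): L=3.2370, (cx,cy)=(0.2329,-0.9725)
member 3 (1-3): L=1.5492, (cx,cy)=(0.9986,-0.0529)
member 4 (2-3): L=3.1669, (cx,cy)=(0.2504,0.9681)
member 5 (2-4): L=1.3550, (cx,cy)=(1.0000,0.0000)
member 6 (3-4): L=3.1171, (cx,cy)=(0.1803,-0.9836)
member 7 (3-5): L=1.5054, (cx,cy)=(0.9711,-0.2385)
member 8 (4-5): L=2.8527, (cx,cy)=(0.3155,0.9489)
member 9 (4-6): L=1.6410, (cx,cy)=(1.0000,0.0000)
member 10 (5-6): L=2.8066, (cx,cy)=(0.2640,-0.9645)
solve A·x = −loads:
  F[0-1] = +911.0859 N (tension)
  F[0-2] = +3178.6206 N (tension)
  F[1-2] = -2603.6224 N (compression)
  F[1-3] = -2575.7725 N (compression)
  F[2-3] = +2615.3265 N (tension)
  F[2-4] = +1917.2754 N (tension)
  F[3-4] = -2339.4641 N (compression)
  F[3-5] = -1539.9038 N (compression)
  F[4-5] = +2424.9728 N (tension)
  F[4-6] = +730.4191 N (tension)
  F[5-6] = -2766.5109 N (compression)
  Rx@0 = -3416.1200 N
  Ry@0 = -879.5860 N
  Ry@6 = +2668.3460 N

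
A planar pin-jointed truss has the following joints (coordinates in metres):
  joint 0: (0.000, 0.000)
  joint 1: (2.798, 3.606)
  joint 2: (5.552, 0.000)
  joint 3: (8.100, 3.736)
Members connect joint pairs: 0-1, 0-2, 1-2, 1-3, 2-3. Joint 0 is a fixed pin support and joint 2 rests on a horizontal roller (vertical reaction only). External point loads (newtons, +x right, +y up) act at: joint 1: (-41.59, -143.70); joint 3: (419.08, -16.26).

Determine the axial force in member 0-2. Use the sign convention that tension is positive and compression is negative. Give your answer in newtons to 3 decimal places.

229.154

N=4 nodes, M=5 members, R=3 reactions → 2N=8, M+R=8
member 0 (0-1): L=4.5642, (cx,cy)=(0.6130,0.7901)
member 1 (0-2): L=5.5520, (cx,cy)=(1.0000,0.0000)
member 2 (1-2): L=4.5374, (cx,cy)=(0.6070,-0.7947)
member 3 (1-3): L=5.3036, (cx,cy)=(0.9997,0.0245)
member 4 (2-3): L=4.5222, (cx,cy)=(0.5634,0.8262)
solve A·x = −loads:
  F[0-1] = +241.9723 N (tension)
  F[0-2] = +229.1537 N (tension)
  F[1-2] = -407.8676 N (compression)
  F[1-3] = +437.6168 N (tension)
  F[2-3] = -32.6655 N (compression)
  Rx@0 = -377.4900 N
  Ry@0 = -191.1726 N
  Ry@2 = +351.1326 N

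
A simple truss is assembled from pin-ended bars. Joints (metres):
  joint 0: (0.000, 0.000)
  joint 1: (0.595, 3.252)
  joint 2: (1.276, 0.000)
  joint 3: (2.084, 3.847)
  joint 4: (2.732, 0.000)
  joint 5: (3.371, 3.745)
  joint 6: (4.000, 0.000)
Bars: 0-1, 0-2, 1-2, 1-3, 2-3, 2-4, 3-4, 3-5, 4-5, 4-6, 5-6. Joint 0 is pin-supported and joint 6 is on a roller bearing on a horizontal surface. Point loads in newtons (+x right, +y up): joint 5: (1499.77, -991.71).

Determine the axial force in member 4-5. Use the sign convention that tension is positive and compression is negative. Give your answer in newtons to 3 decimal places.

N=7 nodes, M=11 members, R=3 reactions → 2N=14, M+R=14
member 0 (0-1): L=3.3060, (cx,cy)=(0.1800,0.9837)
member 1 (0-2): L=1.2760, (cx,cy)=(1.0000,0.0000)
member 2 (1-2): L=3.3225, (cx,cy)=(0.2050,-0.9788)
member 3 (1-3): L=1.6035, (cx,cy)=(0.9286,0.3711)
member 4 (2-3): L=3.9309, (cx,cy)=(0.2055,0.9786)
member 5 (2-4): L=1.4560, (cx,cy)=(1.0000,0.0000)
member 6 (3-4): L=3.9012, (cx,cy)=(0.1661,-0.9861)
member 7 (3-5): L=1.2910, (cx,cy)=(0.9969,-0.0790)
member 8 (4-5): L=3.7991, (cx,cy)=(0.1682,0.9858)
member 9 (4-6): L=1.2680, (cx,cy)=(1.0000,0.0000)
member 10 (5-6): L=3.7975, (cx,cy)=(0.1656,-0.9862)
solve A·x = −loads:
  F[0-1] = +1268.9338 N (tension)
  F[0-2] = +1271.3915 N (tension)
  F[1-2] = -1090.7739 N (compression)
  F[1-3] = +486.6949 N (tension)
  F[2-3] = +1090.9107 N (tension)
  F[2-4] = +823.5869 N (tension)
  F[3-4] = -1338.0045 N (compression)
  F[3-5] = +901.2469 N (tension)
  F[4-5] = +1338.4863 N (tension)
  F[4-6] = +376.2114 N (tension)
  F[5-6] = -2271.2973 N (compression)
  Rx@0 = -1499.7700 N
  Ry@0 = -1248.2133 N
  Ry@6 = +2239.9233 N

1338.486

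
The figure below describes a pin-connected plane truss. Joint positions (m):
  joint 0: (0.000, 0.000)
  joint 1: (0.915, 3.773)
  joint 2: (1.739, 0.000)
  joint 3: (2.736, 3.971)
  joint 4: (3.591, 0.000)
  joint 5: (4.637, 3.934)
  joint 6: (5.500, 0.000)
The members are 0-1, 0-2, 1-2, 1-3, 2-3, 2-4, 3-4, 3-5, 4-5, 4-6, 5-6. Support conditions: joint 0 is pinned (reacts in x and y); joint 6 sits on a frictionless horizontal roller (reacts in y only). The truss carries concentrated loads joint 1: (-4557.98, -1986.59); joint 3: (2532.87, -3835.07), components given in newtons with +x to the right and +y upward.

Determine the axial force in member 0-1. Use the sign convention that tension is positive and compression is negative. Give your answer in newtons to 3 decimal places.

-5022.926

N=7 nodes, M=11 members, R=3 reactions → 2N=14, M+R=14
member 0 (0-1): L=3.8824, (cx,cy)=(0.2357,0.9718)
member 1 (0-2): L=1.7390, (cx,cy)=(1.0000,0.0000)
member 2 (1-2): L=3.8619, (cx,cy)=(0.2134,-0.9770)
member 3 (1-3): L=1.8317, (cx,cy)=(0.9941,0.1081)
member 4 (2-3): L=4.0942, (cx,cy)=(0.2435,0.9699)
member 5 (2-4): L=1.8520, (cx,cy)=(1.0000,0.0000)
member 6 (3-4): L=4.0620, (cx,cy)=(0.2105,-0.9776)
member 7 (3-5): L=1.9014, (cx,cy)=(0.9998,-0.0195)
member 8 (4-5): L=4.0707, (cx,cy)=(0.2570,0.9664)
member 9 (4-6): L=1.9090, (cx,cy)=(1.0000,0.0000)
member 10 (5-6): L=4.0275, (cx,cy)=(0.2143,-0.9768)
solve A·x = −loads:
  F[0-1] = -5022.9264 N (compression)
  F[0-2] = -841.3011 N (compression)
  F[1-2] = +3261.1602 N (tension)
  F[1-3] = +2694.1402 N (tension)
  F[2-3] = -3284.9485 N (compression)
  F[2-4] = +654.4417 N (tension)
  F[3-4] = -952.7373 N (compression)
  F[3-5] = -453.9886 N (compression)
  F[4-5] = +963.7534 N (tension)
  F[4-6] = +206.2573 N (tension)
  F[5-6] = -962.5847 N (compression)
  Rx@0 = +2025.1100 N
  Ry@0 = +4881.4328 N
  Ry@6 = +940.2272 N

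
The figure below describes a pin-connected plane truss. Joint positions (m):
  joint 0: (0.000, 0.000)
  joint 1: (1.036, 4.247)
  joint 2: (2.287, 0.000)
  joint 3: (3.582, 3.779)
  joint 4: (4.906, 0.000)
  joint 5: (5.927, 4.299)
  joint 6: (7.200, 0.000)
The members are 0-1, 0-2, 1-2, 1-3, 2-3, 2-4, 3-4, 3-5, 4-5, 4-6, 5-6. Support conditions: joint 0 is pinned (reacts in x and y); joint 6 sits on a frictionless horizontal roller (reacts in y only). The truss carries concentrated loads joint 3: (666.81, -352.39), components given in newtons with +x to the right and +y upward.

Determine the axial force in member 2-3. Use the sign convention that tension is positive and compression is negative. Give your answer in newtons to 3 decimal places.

201.905

N=7 nodes, M=11 members, R=3 reactions → 2N=14, M+R=14
member 0 (0-1): L=4.3715, (cx,cy)=(0.2370,0.9715)
member 1 (0-2): L=2.2870, (cx,cy)=(1.0000,0.0000)
member 2 (1-2): L=4.4274, (cx,cy)=(0.2826,-0.9593)
member 3 (1-3): L=2.5887, (cx,cy)=(0.9835,-0.1808)
member 4 (2-3): L=3.9947, (cx,cy)=(0.3242,0.9460)
member 5 (2-4): L=2.6190, (cx,cy)=(1.0000,0.0000)
member 6 (3-4): L=4.0042, (cx,cy)=(0.3307,-0.9438)
member 7 (3-5): L=2.4020, (cx,cy)=(0.9763,0.2165)
member 8 (4-5): L=4.4186, (cx,cy)=(0.2311,0.9729)
member 9 (4-6): L=2.2940, (cx,cy)=(1.0000,0.0000)
member 10 (5-6): L=4.4835, (cx,cy)=(0.2839,-0.9588)
solve A·x = −loads:
  F[0-1] = +177.9768 N (tension)
  F[0-2] = +624.6317 N (tension)
  F[1-2] = -199.1156 N (compression)
  F[1-3] = +100.0892 N (tension)
  F[2-3] = +201.9053 N (tension)
  F[2-4] = +502.9170 N (tension)
  F[3-4] = -626.1269 N (compression)
  F[3-5] = -303.0751 N (compression)
  F[4-5] = +607.3458 N (tension)
  F[4-6] = +155.5484 N (tension)
  F[5-6] = -547.8429 N (compression)
  Rx@0 = -666.8100 N
  Ry@0 = -172.9067 N
  Ry@6 = +525.2967 N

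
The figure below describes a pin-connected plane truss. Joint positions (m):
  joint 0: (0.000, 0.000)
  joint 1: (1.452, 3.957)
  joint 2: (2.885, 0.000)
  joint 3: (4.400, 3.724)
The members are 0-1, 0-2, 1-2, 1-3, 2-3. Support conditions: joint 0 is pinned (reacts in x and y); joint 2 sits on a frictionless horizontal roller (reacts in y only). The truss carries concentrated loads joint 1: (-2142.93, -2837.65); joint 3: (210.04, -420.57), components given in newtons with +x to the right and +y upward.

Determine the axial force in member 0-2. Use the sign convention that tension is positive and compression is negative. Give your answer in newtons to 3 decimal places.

N=4 nodes, M=5 members, R=3 reactions → 2N=8, M+R=8
member 0 (0-1): L=4.2150, (cx,cy)=(0.3445,0.9388)
member 1 (0-2): L=2.8850, (cx,cy)=(1.0000,0.0000)
member 2 (1-2): L=4.2085, (cx,cy)=(0.3405,-0.9402)
member 3 (1-3): L=2.9572, (cx,cy)=(0.9969,-0.0788)
member 4 (2-3): L=4.0204, (cx,cy)=(0.3768,0.9263)
solve A·x = −loads:
  F[0-1] = -4108.1500 N (compression)
  F[0-2] = -517.6953 N (compression)
  F[1-2] = +1052.7727 N (tension)
  F[1-3] = +370.4149 N (tension)
  F[2-3] = -422.5329 N (compression)
  Rx@0 = +1932.8900 N
  Ry@0 = +3856.6981 N
  Ry@2 = -598.4781 N

-517.695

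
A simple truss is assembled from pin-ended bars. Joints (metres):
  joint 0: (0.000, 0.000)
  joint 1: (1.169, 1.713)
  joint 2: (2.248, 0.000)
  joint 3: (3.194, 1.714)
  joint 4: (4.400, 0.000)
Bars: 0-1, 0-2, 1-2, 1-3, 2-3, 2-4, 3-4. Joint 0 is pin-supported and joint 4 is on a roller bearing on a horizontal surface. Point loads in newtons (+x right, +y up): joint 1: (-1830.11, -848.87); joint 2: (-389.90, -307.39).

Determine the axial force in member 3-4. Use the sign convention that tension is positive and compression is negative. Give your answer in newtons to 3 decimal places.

403.401

N=5 nodes, M=7 members, R=3 reactions → 2N=10, M+R=10
member 0 (0-1): L=2.0739, (cx,cy)=(0.5637,0.8260)
member 1 (0-2): L=2.2480, (cx,cy)=(1.0000,0.0000)
member 2 (1-2): L=2.0245, (cx,cy)=(0.5330,-0.8461)
member 3 (1-3): L=2.0250, (cx,cy)=(1.0000,0.0005)
member 4 (2-3): L=1.9577, (cx,cy)=(0.4832,0.8755)
member 5 (2-4): L=2.1520, (cx,cy)=(1.0000,0.0000)
member 6 (3-4): L=2.0958, (cx,cy)=(0.5754,-0.8178)
solve A·x = −loads:
  F[0-1] = -1799.2623 N (compression)
  F[0-2] = -1205.8002 N (compression)
  F[1-2] = +753.4411 N (tension)
  F[1-3] = +414.3384 N (tension)
  F[2-3] = -377.0655 N (compression)
  F[2-4] = -232.1356 N (compression)
  F[3-4] = +403.4011 N (tension)
  Rx@0 = +2220.0100 N
  Ry@0 = +1486.1774 N
  Ry@4 = -329.9174 N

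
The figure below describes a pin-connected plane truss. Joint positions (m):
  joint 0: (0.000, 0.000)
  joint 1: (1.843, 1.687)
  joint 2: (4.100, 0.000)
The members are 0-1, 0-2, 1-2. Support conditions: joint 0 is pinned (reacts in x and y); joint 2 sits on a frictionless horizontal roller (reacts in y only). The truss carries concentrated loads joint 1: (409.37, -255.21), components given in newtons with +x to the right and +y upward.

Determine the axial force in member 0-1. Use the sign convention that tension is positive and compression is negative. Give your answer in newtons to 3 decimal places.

41.396

N=3 nodes, M=3 members, R=3 reactions → 2N=6, M+R=6
member 0 (0-1): L=2.4985, (cx,cy)=(0.7376,0.6752)
member 1 (0-2): L=4.1000, (cx,cy)=(1.0000,0.0000)
member 2 (1-2): L=2.8178, (cx,cy)=(0.8010,-0.5987)
solve A·x = −loads:
  F[0-1] = +41.3964 N (tension)
  F[0-2] = +378.8346 N (tension)
  F[1-2] = -472.9647 N (compression)
  Rx@0 = -409.3700 N
  Ry@0 = -27.9508 N
  Ry@2 = +283.1608 N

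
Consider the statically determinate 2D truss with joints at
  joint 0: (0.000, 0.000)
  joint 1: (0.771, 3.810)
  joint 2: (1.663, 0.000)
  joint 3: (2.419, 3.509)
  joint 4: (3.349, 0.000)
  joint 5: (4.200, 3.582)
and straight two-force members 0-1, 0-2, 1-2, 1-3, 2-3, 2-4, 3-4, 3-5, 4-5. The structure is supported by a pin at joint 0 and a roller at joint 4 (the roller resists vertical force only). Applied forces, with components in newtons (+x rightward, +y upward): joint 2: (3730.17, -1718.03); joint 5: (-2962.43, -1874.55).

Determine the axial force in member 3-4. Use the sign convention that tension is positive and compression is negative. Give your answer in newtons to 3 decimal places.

N=6 nodes, M=9 members, R=3 reactions → 2N=12, M+R=12
member 0 (0-1): L=3.8872, (cx,cy)=(0.1983,0.9801)
member 1 (0-2): L=1.6630, (cx,cy)=(1.0000,0.0000)
member 2 (1-2): L=3.9130, (cx,cy)=(0.2280,-0.9737)
member 3 (1-3): L=1.6753, (cx,cy)=(0.9837,-0.1797)
member 4 (2-3): L=3.5895, (cx,cy)=(0.2106,0.9776)
member 5 (2-4): L=1.6860, (cx,cy)=(1.0000,0.0000)
member 6 (3-4): L=3.6301, (cx,cy)=(0.2562,-0.9666)
member 7 (3-5): L=1.7825, (cx,cy)=(0.9992,0.0410)
member 8 (4-5): L=3.6817, (cx,cy)=(0.2311,0.9729)
solve A·x = −loads:
  F[0-1] = -3629.2178 N (compression)
  F[0-2] = +1487.5658 N (tension)
  F[1-2] = +3957.5605 N (tension)
  F[1-3] = -1648.8102 N (compression)
  F[2-3] = -2184.3287 N (compression)
  F[2-4] = -880.4031 N (compression)
  F[3-4] = +1794.7984 N (tension)
  F[3-5] = -2543.9667 N (compression)
  F[4-5] = -1819.6412 N (compression)
  Rx@0 = -767.7400 N
  Ry@0 = +3557.1158 N
  Ry@4 = +35.4642 N

1794.798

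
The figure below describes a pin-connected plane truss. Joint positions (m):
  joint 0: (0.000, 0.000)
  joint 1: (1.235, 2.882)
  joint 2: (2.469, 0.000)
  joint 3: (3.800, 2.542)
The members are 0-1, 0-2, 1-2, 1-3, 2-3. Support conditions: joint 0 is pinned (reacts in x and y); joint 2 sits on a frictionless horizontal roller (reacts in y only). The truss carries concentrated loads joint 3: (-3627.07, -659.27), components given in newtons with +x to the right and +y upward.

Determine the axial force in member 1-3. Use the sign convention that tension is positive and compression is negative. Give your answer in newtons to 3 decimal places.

N=4 nodes, M=5 members, R=3 reactions → 2N=8, M+R=8
member 0 (0-1): L=3.1355, (cx,cy)=(0.3939,0.9192)
member 1 (0-2): L=2.4690, (cx,cy)=(1.0000,0.0000)
member 2 (1-2): L=3.1351, (cx,cy)=(0.3936,-0.9193)
member 3 (1-3): L=2.5874, (cx,cy)=(0.9913,-0.1314)
member 4 (2-3): L=2.8694, (cx,cy)=(0.4639,0.8859)
solve A·x = −loads:
  F[0-1] = -3676.0763 N (compression)
  F[0-2] = -2179.1341 N (compression)
  F[1-2] = +4118.1262 N (tension)
  F[1-3] = -3095.7203 N (compression)
  F[2-3] = -1203.3557 N (compression)
  Rx@0 = +3627.0700 N
  Ry@0 = +3378.9079 N
  Ry@2 = -2719.6379 N

-3095.720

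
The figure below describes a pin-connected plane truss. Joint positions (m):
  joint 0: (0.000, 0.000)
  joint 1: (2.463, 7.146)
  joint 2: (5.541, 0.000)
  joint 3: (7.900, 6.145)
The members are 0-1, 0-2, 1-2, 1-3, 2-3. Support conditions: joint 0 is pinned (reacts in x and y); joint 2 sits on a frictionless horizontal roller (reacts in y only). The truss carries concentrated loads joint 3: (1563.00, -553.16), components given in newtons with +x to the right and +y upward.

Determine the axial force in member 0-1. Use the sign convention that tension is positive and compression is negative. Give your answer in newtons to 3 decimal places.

N=4 nodes, M=5 members, R=3 reactions → 2N=8, M+R=8
member 0 (0-1): L=7.5586, (cx,cy)=(0.3259,0.9454)
member 1 (0-2): L=5.5410, (cx,cy)=(1.0000,0.0000)
member 2 (1-2): L=7.7807, (cx,cy)=(0.3956,-0.9184)
member 3 (1-3): L=5.5284, (cx,cy)=(0.9835,-0.1811)
member 4 (2-3): L=6.5822, (cx,cy)=(0.3584,0.9336)
solve A·x = −loads:
  F[0-1] = +2082.5420 N (tension)
  F[0-2] = +884.3909 N (tension)
  F[1-2] = -2476.1475 N (compression)
  F[1-3] = +1686.0262 N (tension)
  F[2-3] = -265.5160 N (compression)
  Rx@0 = -1563.0000 N
  Ry@0 = -1968.8756 N
  Ry@2 = +2522.0356 N

2082.542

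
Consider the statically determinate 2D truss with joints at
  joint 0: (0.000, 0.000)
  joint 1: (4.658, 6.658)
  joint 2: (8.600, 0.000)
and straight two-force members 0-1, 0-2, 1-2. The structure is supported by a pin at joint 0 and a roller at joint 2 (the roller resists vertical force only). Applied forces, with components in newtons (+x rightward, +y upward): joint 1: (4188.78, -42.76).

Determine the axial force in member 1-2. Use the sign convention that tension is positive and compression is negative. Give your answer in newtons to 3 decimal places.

N=3 nodes, M=3 members, R=3 reactions → 2N=6, M+R=6
member 0 (0-1): L=8.1256, (cx,cy)=(0.5732,0.8194)
member 1 (0-2): L=8.6000, (cx,cy)=(1.0000,0.0000)
member 2 (1-2): L=7.7375, (cx,cy)=(0.5095,-0.8605)
solve A·x = −loads:
  F[0-1] = +3933.8113 N (tension)
  F[0-2] = +1933.7322 N (tension)
  F[1-2] = -3795.5811 N (compression)
  Rx@0 = -4188.7800 N
  Ry@0 = -3223.2950 N
  Ry@2 = +3266.0550 N

-3795.581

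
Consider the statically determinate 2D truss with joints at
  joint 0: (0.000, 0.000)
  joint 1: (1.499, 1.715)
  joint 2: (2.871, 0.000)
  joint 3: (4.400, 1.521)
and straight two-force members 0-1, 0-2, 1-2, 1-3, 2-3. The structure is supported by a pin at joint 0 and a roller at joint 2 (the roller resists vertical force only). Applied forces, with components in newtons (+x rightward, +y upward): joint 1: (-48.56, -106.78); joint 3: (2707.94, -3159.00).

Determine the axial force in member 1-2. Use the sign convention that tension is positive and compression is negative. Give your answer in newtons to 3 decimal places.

N=4 nodes, M=5 members, R=3 reactions → 2N=8, M+R=8
member 0 (0-1): L=2.2778, (cx,cy)=(0.6581,0.7529)
member 1 (0-2): L=2.8710, (cx,cy)=(1.0000,0.0000)
member 2 (1-2): L=2.1963, (cx,cy)=(0.6247,-0.7809)
member 3 (1-3): L=2.9075, (cx,cy)=(0.9978,-0.0667)
member 4 (2-3): L=2.1567, (cx,cy)=(0.7090,0.7052)
solve A·x = −loads:
  F[0-1] = +4033.5184 N (tension)
  F[0-2] = +4.9197 N (tension)
  F[1-2] = -4498.0764 N (compression)
  F[1-3] = +5525.2597 N (tension)
  F[2-3] = -3956.5139 N (compression)
  Rx@0 = -2659.3800 N
  Ry@0 = -3036.9576 N
  Ry@2 = +6302.7376 N

-4498.076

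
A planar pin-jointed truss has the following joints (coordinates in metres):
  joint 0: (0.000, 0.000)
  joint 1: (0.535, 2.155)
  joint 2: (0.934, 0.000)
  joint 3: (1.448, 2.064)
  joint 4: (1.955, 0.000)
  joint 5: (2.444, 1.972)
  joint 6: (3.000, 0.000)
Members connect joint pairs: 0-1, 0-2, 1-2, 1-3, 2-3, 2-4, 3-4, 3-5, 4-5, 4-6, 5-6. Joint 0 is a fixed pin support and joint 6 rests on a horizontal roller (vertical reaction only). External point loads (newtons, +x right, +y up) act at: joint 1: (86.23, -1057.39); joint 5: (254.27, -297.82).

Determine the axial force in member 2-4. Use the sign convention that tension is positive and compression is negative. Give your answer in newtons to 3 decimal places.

364.103

N=7 nodes, M=11 members, R=3 reactions → 2N=14, M+R=14
member 0 (0-1): L=2.2204, (cx,cy)=(0.2409,0.9705)
member 1 (0-2): L=0.9340, (cx,cy)=(1.0000,0.0000)
member 2 (1-2): L=2.1916, (cx,cy)=(0.1821,-0.9833)
member 3 (1-3): L=0.9175, (cx,cy)=(0.9951,-0.0992)
member 4 (2-3): L=2.1270, (cx,cy)=(0.2417,0.9704)
member 5 (2-4): L=1.0210, (cx,cy)=(1.0000,0.0000)
member 6 (3-4): L=2.1254, (cx,cy)=(0.2385,-0.9711)
member 7 (3-5): L=1.0002, (cx,cy)=(0.9958,-0.0920)
member 8 (4-5): L=2.0317, (cx,cy)=(0.2407,0.9706)
member 9 (4-6): L=1.0450, (cx,cy)=(1.0000,0.0000)
member 10 (5-6): L=2.0489, (cx,cy)=(0.2714,-0.9625)
solve A·x = −loads:
  F[0-1] = -716.0314 N (compression)
  F[0-2] = +513.0247 N (tension)
  F[1-2] = -348.8227 N (compression)
  F[1-3] = -196.2167 N (compression)
  F[2-3] = +353.4688 N (tension)
  F[2-4] = +364.1033 N (tension)
  F[3-4] = -371.2044 N (compression)
  F[3-5] = -21.3738 N (compression)
  F[4-5] = +371.4059 N (tension)
  F[4-6] = +186.1624 N (tension)
  F[5-6] = -686.0161 N (compression)
  Rx@0 = -340.5000 N
  Ry@0 = +694.9361 N
  Ry@6 = +660.2739 N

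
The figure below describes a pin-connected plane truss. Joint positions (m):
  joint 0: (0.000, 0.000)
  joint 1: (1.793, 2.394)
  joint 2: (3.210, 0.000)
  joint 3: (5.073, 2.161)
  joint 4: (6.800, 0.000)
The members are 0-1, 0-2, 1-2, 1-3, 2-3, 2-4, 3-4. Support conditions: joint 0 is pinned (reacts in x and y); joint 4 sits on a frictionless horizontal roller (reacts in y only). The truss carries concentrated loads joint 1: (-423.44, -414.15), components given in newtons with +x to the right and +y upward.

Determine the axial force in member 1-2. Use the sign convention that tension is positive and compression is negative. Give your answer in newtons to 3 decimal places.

N=5 nodes, M=7 members, R=3 reactions → 2N=10, M+R=10
member 0 (0-1): L=2.9910, (cx,cy)=(0.5995,0.8004)
member 1 (0-2): L=3.2100, (cx,cy)=(1.0000,0.0000)
member 2 (1-2): L=2.7819, (cx,cy)=(0.5094,-0.8606)
member 3 (1-3): L=3.2883, (cx,cy)=(0.9975,-0.0709)
member 4 (2-3): L=2.8532, (cx,cy)=(0.6530,0.7574)
member 5 (2-4): L=3.5900, (cx,cy)=(1.0000,0.0000)
member 6 (3-4): L=2.7663, (cx,cy)=(0.6243,-0.7812)
solve A·x = −loads:
  F[0-1] = -567.2459 N (compression)
  F[0-2] = -83.3960 N (compression)
  F[1-2] = +41.1829 N (tension)
  F[1-3] = +62.5764 N (tension)
  F[2-3] = -46.7920 N (compression)
  F[2-4] = -31.8661 N (compression)
  F[3-4] = +51.0431 N (tension)
  Rx@0 = +423.4400 N
  Ry@0 = +454.0242 N
  Ry@4 = -39.8742 N

41.183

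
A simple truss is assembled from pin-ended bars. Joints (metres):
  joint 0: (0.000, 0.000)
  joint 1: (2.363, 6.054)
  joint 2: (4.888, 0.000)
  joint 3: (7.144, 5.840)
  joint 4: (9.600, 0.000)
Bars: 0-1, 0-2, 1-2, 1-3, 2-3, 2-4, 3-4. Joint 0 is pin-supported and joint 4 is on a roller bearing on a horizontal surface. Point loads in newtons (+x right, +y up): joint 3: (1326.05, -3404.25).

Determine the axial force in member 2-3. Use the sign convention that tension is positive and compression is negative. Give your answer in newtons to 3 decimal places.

N=5 nodes, M=7 members, R=3 reactions → 2N=10, M+R=10
member 0 (0-1): L=6.4988, (cx,cy)=(0.3636,0.9316)
member 1 (0-2): L=4.8880, (cx,cy)=(1.0000,0.0000)
member 2 (1-2): L=6.5595, (cx,cy)=(0.3849,-0.9229)
member 3 (1-3): L=4.7858, (cx,cy)=(0.9990,-0.0447)
member 4 (2-3): L=6.2606, (cx,cy)=(0.3603,0.9328)
member 5 (2-4): L=4.7120, (cx,cy)=(1.0000,0.0000)
member 6 (3-4): L=6.3354, (cx,cy)=(0.3877,-0.9218)
solve A·x = −loads:
  F[0-1] = -68.9603 N (compression)
  F[0-2] = +1351.1243 N (tension)
  F[1-2] = +72.1671 N (tension)
  F[1-3] = -52.9072 N (compression)
  F[2-3] = -71.4030 N (compression)
  F[2-4] = +1404.6343 N (tension)
  F[3-4] = -3623.3497 N (compression)
  Rx@0 = -1326.0500 N
  Ry@0 = +64.2402 N
  Ry@4 = +3340.0098 N

-71.403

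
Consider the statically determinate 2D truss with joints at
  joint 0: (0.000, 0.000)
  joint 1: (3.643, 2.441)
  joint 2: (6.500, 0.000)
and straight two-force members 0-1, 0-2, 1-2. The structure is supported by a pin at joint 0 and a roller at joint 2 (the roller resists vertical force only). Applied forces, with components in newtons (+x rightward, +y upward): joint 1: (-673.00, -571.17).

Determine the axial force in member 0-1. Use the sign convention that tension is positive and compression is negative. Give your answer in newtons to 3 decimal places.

N=3 nodes, M=3 members, R=3 reactions → 2N=6, M+R=6
member 0 (0-1): L=4.3852, (cx,cy)=(0.8307,0.5566)
member 1 (0-2): L=6.5000, (cx,cy)=(1.0000,0.0000)
member 2 (1-2): L=3.7578, (cx,cy)=(0.7603,-0.6496)
solve A·x = −loads:
  F[0-1] = -905.0433 N (compression)
  F[0-2] = +78.8647 N (tension)
  F[1-2] = -103.7299 N (compression)
  Rx@0 = +673.0000 N
  Ry@0 = +503.7886 N
  Ry@2 = +67.3814 N

-905.043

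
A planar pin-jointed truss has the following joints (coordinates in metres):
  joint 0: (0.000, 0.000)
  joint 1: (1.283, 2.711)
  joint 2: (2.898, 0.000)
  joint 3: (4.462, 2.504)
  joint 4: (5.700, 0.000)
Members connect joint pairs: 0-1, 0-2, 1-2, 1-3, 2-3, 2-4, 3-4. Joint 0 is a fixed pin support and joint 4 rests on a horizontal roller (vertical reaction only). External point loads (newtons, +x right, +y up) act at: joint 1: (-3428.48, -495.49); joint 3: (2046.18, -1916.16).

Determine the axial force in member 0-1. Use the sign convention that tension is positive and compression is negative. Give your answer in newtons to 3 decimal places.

N=5 nodes, M=7 members, R=3 reactions → 2N=10, M+R=10
member 0 (0-1): L=2.9993, (cx,cy)=(0.4278,0.9039)
member 1 (0-2): L=2.8980, (cx,cy)=(1.0000,0.0000)
member 2 (1-2): L=3.1556, (cx,cy)=(0.5118,-0.8591)
member 3 (1-3): L=3.1857, (cx,cy)=(0.9979,-0.0650)
member 4 (2-3): L=2.9523, (cx,cy)=(0.5298,0.8482)
member 5 (2-4): L=2.8020, (cx,cy)=(1.0000,0.0000)
member 6 (3-4): L=2.7933, (cx,cy)=(0.4432,-0.8964)
solve A·x = −loads:
  F[0-1] = -1694.7776 N (compression)
  F[0-2] = -657.3233 N (compression)
  F[1-2] = +1041.8684 N (tension)
  F[1-3] = +2174.8813 N (tension)
  F[2-3] = -1055.3316 N (compression)
  F[2-4] = +434.9623 N (tension)
  F[3-4] = -981.4142 N (compression)
  Rx@0 = +1382.3000 N
  Ry@0 = +1531.8877 N
  Ry@4 = +879.7623 N

-1694.778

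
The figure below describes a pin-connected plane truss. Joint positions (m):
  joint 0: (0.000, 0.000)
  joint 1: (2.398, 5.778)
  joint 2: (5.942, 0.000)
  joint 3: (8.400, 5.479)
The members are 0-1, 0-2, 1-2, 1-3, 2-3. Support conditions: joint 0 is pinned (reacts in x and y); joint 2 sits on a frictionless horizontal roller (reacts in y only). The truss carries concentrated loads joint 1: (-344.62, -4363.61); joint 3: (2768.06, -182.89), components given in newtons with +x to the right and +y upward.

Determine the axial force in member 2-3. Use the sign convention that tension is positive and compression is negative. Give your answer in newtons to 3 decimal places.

-48.237

N=4 nodes, M=5 members, R=3 reactions → 2N=8, M+R=8
member 0 (0-1): L=6.2559, (cx,cy)=(0.3833,0.9236)
member 1 (0-2): L=5.9420, (cx,cy)=(1.0000,0.0000)
member 2 (1-2): L=6.7783, (cx,cy)=(0.5228,-0.8524)
member 3 (1-3): L=6.0094, (cx,cy)=(0.9988,-0.0498)
member 4 (2-3): L=6.0051, (cx,cy)=(0.4093,0.9124)
solve A·x = −loads:
  F[0-1] = -335.2885 N (compression)
  F[0-2] = +2551.9631 N (tension)
  F[1-2] = -4918.6735 N (compression)
  F[1-3] = +2791.2613 N (tension)
  F[2-3] = -48.2367 N (compression)
  Rx@0 = -2423.4400 N
  Ry@0 = +309.6775 N
  Ry@2 = +4236.8225 N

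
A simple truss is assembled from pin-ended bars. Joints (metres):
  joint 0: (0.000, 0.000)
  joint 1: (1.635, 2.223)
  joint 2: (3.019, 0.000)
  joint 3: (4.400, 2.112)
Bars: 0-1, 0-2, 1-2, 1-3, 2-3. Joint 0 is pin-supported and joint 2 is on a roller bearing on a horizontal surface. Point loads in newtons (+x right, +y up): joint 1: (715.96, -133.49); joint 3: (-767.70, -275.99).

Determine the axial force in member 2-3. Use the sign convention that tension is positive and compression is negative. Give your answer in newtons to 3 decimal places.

N=4 nodes, M=5 members, R=3 reactions → 2N=8, M+R=8
member 0 (0-1): L=2.7595, (cx,cy)=(0.5925,0.8056)
member 1 (0-2): L=3.0190, (cx,cy)=(1.0000,0.0000)
member 2 (1-2): L=2.6186, (cx,cy)=(0.5285,-0.8489)
member 3 (1-3): L=2.7672, (cx,cy)=(0.9992,-0.0401)
member 4 (2-3): L=2.5234, (cx,cy)=(0.5473,0.8370)
solve A·x = −loads:
  F[0-1] = +68.4978 N (tension)
  F[0-2] = -92.3246 N (compression)
  F[1-2] = -195.1878 N (compression)
  F[1-3] = -572.6753 N (compression)
  F[2-3] = -357.2010 N (compression)
  Rx@0 = +51.7400 N
  Ry@0 = -55.1801 N
  Ry@2 = +464.6601 N

-357.201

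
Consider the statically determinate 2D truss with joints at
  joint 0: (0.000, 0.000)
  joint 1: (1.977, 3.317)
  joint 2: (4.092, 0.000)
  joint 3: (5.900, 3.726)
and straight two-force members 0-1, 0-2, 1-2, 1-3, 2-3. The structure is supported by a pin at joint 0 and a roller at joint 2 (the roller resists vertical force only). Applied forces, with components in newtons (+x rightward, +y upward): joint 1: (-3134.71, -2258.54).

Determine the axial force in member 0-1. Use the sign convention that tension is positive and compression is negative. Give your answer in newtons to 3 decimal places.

N=4 nodes, M=5 members, R=3 reactions → 2N=8, M+R=8
member 0 (0-1): L=3.8615, (cx,cy)=(0.5120,0.8590)
member 1 (0-2): L=4.0920, (cx,cy)=(1.0000,0.0000)
member 2 (1-2): L=3.9339, (cx,cy)=(0.5376,-0.8432)
member 3 (1-3): L=3.9443, (cx,cy)=(0.9946,0.1037)
member 4 (2-3): L=4.1415, (cx,cy)=(0.4366,0.8997)
solve A·x = −loads:
  F[0-1] = -4317.0899 N (compression)
  F[0-2] = -924.4462 N (compression)
  F[1-2] = +1719.4779 N (tension)
  F[1-3] = -0.0000 N (compression)
  F[2-3] = -0.0000 N (compression)
  Rx@0 = +3134.7100 N
  Ry@0 = +3708.3688 N
  Ry@2 = -1449.8288 N

-4317.090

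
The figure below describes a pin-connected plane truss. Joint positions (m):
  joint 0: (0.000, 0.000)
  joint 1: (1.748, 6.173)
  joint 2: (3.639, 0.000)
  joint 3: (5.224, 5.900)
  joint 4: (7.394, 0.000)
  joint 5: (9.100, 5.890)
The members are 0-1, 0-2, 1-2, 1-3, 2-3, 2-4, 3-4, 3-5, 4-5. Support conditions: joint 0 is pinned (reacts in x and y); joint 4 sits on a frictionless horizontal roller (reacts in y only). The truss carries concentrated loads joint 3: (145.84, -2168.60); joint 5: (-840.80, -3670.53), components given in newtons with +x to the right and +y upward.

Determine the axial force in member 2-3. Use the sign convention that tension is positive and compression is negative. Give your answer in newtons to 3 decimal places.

-371.959

N=6 nodes, M=9 members, R=3 reactions → 2N=12, M+R=12
member 0 (0-1): L=6.4157, (cx,cy)=(0.2725,0.9622)
member 1 (0-2): L=3.6390, (cx,cy)=(1.0000,0.0000)
member 2 (1-2): L=6.4561, (cx,cy)=(0.2929,-0.9561)
member 3 (1-3): L=3.4867, (cx,cy)=(0.9969,-0.0783)
member 4 (2-3): L=6.1092, (cx,cy)=(0.2594,0.9658)
member 5 (2-4): L=3.7550, (cx,cy)=(1.0000,0.0000)
member 6 (3-4): L=6.2864, (cx,cy)=(0.3452,-0.9385)
member 7 (3-5): L=3.8760, (cx,cy)=(1.0000,-0.0026)
member 8 (4-5): L=6.1321, (cx,cy)=(0.2782,0.9605)
solve A·x = −loads:
  F[0-1] = -356.4376 N (compression)
  F[0-2] = -597.8465 N (compression)
  F[1-2] = +375.6996 N (tension)
  F[1-3] = -207.7935 N (compression)
  F[2-3] = -371.9593 N (compression)
  F[2-4] = -391.3014 N (compression)
  F[3-4] = -1945.8241 N (compression)
  F[3-5] = +222.1797 N (tension)
  F[4-5] = -3820.7993 N (compression)
  Rx@0 = +694.9600 N
  Ry@0 = +342.9529 N
  Ry@4 = +5496.1771 N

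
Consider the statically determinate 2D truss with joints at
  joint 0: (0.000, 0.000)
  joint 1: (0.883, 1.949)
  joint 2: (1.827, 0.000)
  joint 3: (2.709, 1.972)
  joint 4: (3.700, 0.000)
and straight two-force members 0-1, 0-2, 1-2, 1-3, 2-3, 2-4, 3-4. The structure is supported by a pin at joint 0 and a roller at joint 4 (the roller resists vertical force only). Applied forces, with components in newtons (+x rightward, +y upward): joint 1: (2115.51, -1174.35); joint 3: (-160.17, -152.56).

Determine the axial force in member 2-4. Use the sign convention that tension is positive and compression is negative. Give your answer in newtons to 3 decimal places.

N=5 nodes, M=7 members, R=3 reactions → 2N=10, M+R=10
member 0 (0-1): L=2.1397, (cx,cy)=(0.4127,0.9109)
member 1 (0-2): L=1.8270, (cx,cy)=(1.0000,0.0000)
member 2 (1-2): L=2.1656, (cx,cy)=(0.4359,-0.9000)
member 3 (1-3): L=1.8261, (cx,cy)=(0.9999,0.0126)
member 4 (2-3): L=2.1603, (cx,cy)=(0.4083,0.9129)
member 5 (2-4): L=1.8730, (cx,cy)=(1.0000,0.0000)
member 6 (3-4): L=2.2070, (cx,cy)=(0.4490,-0.8935)
solve A·x = −loads:
  F[0-1] = +103.2395 N (tension)
  F[0-2] = +1912.7355 N (tension)
  F[1-2] = -1429.6262 N (compression)
  F[1-3] = -1449.8309 N (compression)
  F[2-3] = +1409.4786 N (tension)
  F[2-4] = +714.0771 N (tension)
  F[3-4] = -1590.2833 N (compression)
  Rx@0 = -1955.3400 N
  Ry@0 = -94.0386 N
  Ry@4 = +1420.9486 N

714.077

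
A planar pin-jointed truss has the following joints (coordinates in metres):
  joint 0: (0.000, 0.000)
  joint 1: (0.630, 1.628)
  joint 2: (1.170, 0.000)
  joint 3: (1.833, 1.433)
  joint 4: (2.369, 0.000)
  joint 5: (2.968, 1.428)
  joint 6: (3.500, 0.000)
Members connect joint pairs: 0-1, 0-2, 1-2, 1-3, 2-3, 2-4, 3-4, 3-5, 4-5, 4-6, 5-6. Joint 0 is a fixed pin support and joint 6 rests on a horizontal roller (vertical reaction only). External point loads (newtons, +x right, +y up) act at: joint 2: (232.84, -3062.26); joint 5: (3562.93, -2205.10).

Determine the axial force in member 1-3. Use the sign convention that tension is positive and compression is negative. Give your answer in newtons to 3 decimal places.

N=7 nodes, M=11 members, R=3 reactions → 2N=14, M+R=14
member 0 (0-1): L=1.7456, (cx,cy)=(0.3609,0.9326)
member 1 (0-2): L=1.1700, (cx,cy)=(1.0000,0.0000)
member 2 (1-2): L=1.7152, (cx,cy)=(0.3148,-0.9491)
member 3 (1-3): L=1.2187, (cx,cy)=(0.9871,-0.1600)
member 4 (2-3): L=1.5789, (cx,cy)=(0.4199,0.9076)
member 5 (2-4): L=1.1990, (cx,cy)=(1.0000,0.0000)
member 6 (3-4): L=1.5300, (cx,cy)=(0.3503,-0.9366)
member 7 (3-5): L=1.1350, (cx,cy)=(1.0000,-0.0044)
member 8 (4-5): L=1.5485, (cx,cy)=(0.3868,0.9222)
member 9 (4-6): L=1.1310, (cx,cy)=(1.0000,0.0000)
member 10 (5-6): L=1.5239, (cx,cy)=(0.3491,-0.9371)
solve A·x = −loads:
  F[0-1] = -986.5801 N (compression)
  F[0-2] = +4151.8245 N (tension)
  F[1-2] = +1088.7278 N (tension)
  F[1-3] = -707.9377 N (compression)
  F[2-3] = +2235.5258 N (tension)
  F[2-4] = +3323.0462 N (tension)
  F[3-4] = -2292.0226 N (compression)
  F[3-5] = +1042.8705 N (tension)
  F[4-5] = +2327.9806 N (tension)
  F[4-6] = +1619.5712 N (tension)
  F[5-6] = -4639.1559 N (compression)
  Rx@0 = -3795.7700 N
  Ry@0 = +920.0900 N
  Ry@6 = +4347.2700 N

-707.938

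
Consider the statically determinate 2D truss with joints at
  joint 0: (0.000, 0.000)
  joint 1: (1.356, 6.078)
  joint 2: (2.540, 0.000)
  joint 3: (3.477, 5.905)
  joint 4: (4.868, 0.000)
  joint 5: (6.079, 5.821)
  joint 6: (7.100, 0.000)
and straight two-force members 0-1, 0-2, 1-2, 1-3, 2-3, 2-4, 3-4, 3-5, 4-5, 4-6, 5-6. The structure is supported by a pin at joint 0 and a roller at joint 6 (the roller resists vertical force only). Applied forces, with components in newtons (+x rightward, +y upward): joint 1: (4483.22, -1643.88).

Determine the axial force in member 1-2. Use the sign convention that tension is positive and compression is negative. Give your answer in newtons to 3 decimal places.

N=7 nodes, M=11 members, R=3 reactions → 2N=14, M+R=14
member 0 (0-1): L=6.2274, (cx,cy)=(0.2177,0.9760)
member 1 (0-2): L=2.5400, (cx,cy)=(1.0000,0.0000)
member 2 (1-2): L=6.1922, (cx,cy)=(0.1912,-0.9815)
member 3 (1-3): L=2.1280, (cx,cy)=(0.9967,-0.0813)
member 4 (2-3): L=5.9789, (cx,cy)=(0.1567,0.9876)
member 5 (2-4): L=2.3280, (cx,cy)=(1.0000,0.0000)
member 6 (3-4): L=6.0666, (cx,cy)=(0.2293,-0.9734)
member 7 (3-5): L=2.6034, (cx,cy)=(0.9995,-0.0323)
member 8 (4-5): L=5.9456, (cx,cy)=(0.2037,0.9790)
member 9 (4-6): L=2.2320, (cx,cy)=(1.0000,0.0000)
member 10 (5-6): L=5.9099, (cx,cy)=(0.1728,-0.9850)
solve A·x = −loads:
  F[0-1] = +2569.6240 N (tension)
  F[0-2] = +3923.6933 N (tension)
  F[1-2] = -3966.8658 N (compression)
  F[1-3] = -3175.7131 N (compression)
  F[2-3] = +3942.3910 N (tension)
  F[2-4] = +2547.3567 N (tension)
  F[3-4] = -4213.0365 N (compression)
  F[3-5] = -1582.1843 N (compression)
  F[4-5] = +4188.5984 N (tension)
  F[4-6] = +728.2315 N (tension)
  F[5-6] = -4215.2287 N (compression)
  Rx@0 = -4483.2200 N
  Ry@0 = -2507.9668 N
  Ry@6 = +4151.8468 N

-3966.866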